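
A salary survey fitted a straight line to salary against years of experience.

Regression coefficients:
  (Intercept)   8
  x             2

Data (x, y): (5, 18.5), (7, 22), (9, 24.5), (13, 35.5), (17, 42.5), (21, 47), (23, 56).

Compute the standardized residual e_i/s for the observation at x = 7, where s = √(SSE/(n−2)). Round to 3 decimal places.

0.000

x=5: ŷ = 8 + 2·5 = 18; e = 18.5 − 18 = 0.5
x=7: ŷ = 8 + 2·7 = 22; e = 22 − 22 = 0
x=9: ŷ = 8 + 2·9 = 26; e = 24.5 − 26 = -1.5
x=13: ŷ = 8 + 2·13 = 34; e = 35.5 − 34 = 1.5
x=17: ŷ = 8 + 2·17 = 42; e = 42.5 − 42 = 0.5
x=21: ŷ = 8 + 2·21 = 50; e = 47 − 50 = -3
x=23: ŷ = 8 + 2·23 = 54; e = 56 − 54 = 2
SSE = 0.25 + 0 + 2.25 + 2.25 + 0.25 + 9 + 4 = 18
s = √(18/5) = 1.89737
e/s = 0 / 1.89737 = 0.000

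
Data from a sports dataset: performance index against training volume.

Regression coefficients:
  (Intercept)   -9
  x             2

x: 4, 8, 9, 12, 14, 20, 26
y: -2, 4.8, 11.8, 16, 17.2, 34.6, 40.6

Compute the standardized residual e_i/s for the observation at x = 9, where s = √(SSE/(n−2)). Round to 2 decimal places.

1.03

x=4: ŷ = -9 + 2·4 = -1; e = -2 − (-1) = -1
x=8: ŷ = -9 + 2·8 = 7; e = 4.8 − 7 = -2.2
x=9: ŷ = -9 + 2·9 = 9; e = 11.8 − 9 = 2.8
x=12: ŷ = -9 + 2·12 = 15; e = 16 − 15 = 1
x=14: ŷ = -9 + 2·14 = 19; e = 17.2 − 19 = -1.8
x=20: ŷ = -9 + 2·20 = 31; e = 34.6 − 31 = 3.6
x=26: ŷ = -9 + 2·26 = 43; e = 40.6 − 43 = -2.4
SSE = 1 + 4.84 + 7.84 + 1 + 3.24 + 12.96 + 5.76 = 36.64
s = √(36.64/5) = 2.70703
e/s = 2.8 / 2.70703 = 1.03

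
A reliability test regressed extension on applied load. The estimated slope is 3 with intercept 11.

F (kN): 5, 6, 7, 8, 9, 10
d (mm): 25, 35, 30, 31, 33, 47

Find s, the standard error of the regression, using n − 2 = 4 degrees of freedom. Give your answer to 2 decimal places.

s = 5.43

F=5: d̂ = 11 + 3·5 = 26; e = 25 − 26 = -1
F=6: d̂ = 11 + 3·6 = 29; e = 35 − 29 = 6
F=7: d̂ = 11 + 3·7 = 32; e = 30 − 32 = -2
F=8: d̂ = 11 + 3·8 = 35; e = 31 − 35 = -4
F=9: d̂ = 11 + 3·9 = 38; e = 33 − 38 = -5
F=10: d̂ = 11 + 3·10 = 41; e = 47 − 41 = 6
SSE = 1 + 36 + 4 + 16 + 25 + 36 = 118
s = √(118/4) = √29.5 ≈ 5.43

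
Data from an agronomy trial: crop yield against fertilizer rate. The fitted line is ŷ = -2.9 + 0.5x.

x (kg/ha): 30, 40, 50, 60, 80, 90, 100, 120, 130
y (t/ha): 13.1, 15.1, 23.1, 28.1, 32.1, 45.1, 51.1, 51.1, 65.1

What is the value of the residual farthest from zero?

r = -6

x=30: ŷ = -2.9 + 0.5·30 = 12.1; r = 13.1 − 12.1 = 1
x=40: ŷ = -2.9 + 0.5·40 = 17.1; r = 15.1 − 17.1 = -2
x=50: ŷ = -2.9 + 0.5·50 = 22.1; r = 23.1 − 22.1 = 1
x=60: ŷ = -2.9 + 0.5·60 = 27.1; r = 28.1 − 27.1 = 1
x=80: ŷ = -2.9 + 0.5·80 = 37.1; r = 32.1 − 37.1 = -5
x=90: ŷ = -2.9 + 0.5·90 = 42.1; r = 45.1 − 42.1 = 3
x=100: ŷ = -2.9 + 0.5·100 = 47.1; r = 51.1 − 47.1 = 4
x=120: ŷ = -2.9 + 0.5·120 = 57.1; r = 51.1 − 57.1 = -6
x=130: ŷ = -2.9 + 0.5·130 = 62.1; r = 65.1 − 62.1 = 3
Largest |r| is 6 at x = 120, residual -6.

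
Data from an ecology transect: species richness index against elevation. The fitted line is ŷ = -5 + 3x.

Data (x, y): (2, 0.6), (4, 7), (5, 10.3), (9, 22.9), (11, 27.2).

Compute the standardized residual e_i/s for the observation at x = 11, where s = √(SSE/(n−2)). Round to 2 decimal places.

x=2: ŷ = -5 + 3·2 = 1; e = 0.6 − 1 = -0.4
x=4: ŷ = -5 + 3·4 = 7; e = 7 − 7 = 0
x=5: ŷ = -5 + 3·5 = 10; e = 10.3 − 10 = 0.3
x=9: ŷ = -5 + 3·9 = 22; e = 22.9 − 22 = 0.9
x=11: ŷ = -5 + 3·11 = 28; e = 27.2 − 28 = -0.8
SSE = 0.16 + 0 + 0.09 + 0.81 + 0.64 = 1.7
s = √(1.7/3) = 0.752773
e/s = -0.8 / 0.752773 = -1.06

-1.06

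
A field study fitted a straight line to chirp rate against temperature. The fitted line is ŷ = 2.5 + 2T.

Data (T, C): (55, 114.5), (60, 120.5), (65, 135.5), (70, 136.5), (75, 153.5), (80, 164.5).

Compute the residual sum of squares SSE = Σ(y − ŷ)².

SSE = 58

T=55: ŷ = 2.5 + 2·55 = 112.5; r = 114.5 − 112.5 = 2
T=60: ŷ = 2.5 + 2·60 = 122.5; r = 120.5 − 122.5 = -2
T=65: ŷ = 2.5 + 2·65 = 132.5; r = 135.5 − 132.5 = 3
T=70: ŷ = 2.5 + 2·70 = 142.5; r = 136.5 − 142.5 = -6
T=75: ŷ = 2.5 + 2·75 = 152.5; r = 153.5 − 152.5 = 1
T=80: ŷ = 2.5 + 2·80 = 162.5; r = 164.5 − 162.5 = 2
SSE = 4 + 4 + 9 + 36 + 1 + 4 = 58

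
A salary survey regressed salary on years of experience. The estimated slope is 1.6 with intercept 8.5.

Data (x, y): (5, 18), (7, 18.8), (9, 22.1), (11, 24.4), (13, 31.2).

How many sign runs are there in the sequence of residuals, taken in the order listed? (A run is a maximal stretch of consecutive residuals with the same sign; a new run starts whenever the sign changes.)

x=5: ŷ = 8.5 + 1.6·5 = 16.5; e = 18 − 16.5 = 1.5
x=7: ŷ = 8.5 + 1.6·7 = 19.7; e = 18.8 − 19.7 = -0.9
x=9: ŷ = 8.5 + 1.6·9 = 22.9; e = 22.1 − 22.9 = -0.8
x=11: ŷ = 8.5 + 1.6·11 = 26.1; e = 24.4 − 26.1 = -1.7
x=13: ŷ = 8.5 + 1.6·13 = 29.3; e = 31.2 − 29.3 = 1.9
Signs: + − − − +
Runs: +×1, −×3, +×1 → 3

3 runs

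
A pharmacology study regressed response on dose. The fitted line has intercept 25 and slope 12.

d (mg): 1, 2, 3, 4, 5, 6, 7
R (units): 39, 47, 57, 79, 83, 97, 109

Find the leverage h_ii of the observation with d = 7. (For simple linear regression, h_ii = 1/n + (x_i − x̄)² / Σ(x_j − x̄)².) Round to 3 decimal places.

d̄ = (1 + 2 + 3 + 4 + 5 + 6 + 7)/7 = 4
Σ(d − d̄)² = 9 + 4 + 1 + 0 + 1 + 4 + 9 = 28
h = 1/7 + (3)²/28 = 0.142857 + 0.321429 = 0.464

h = 0.464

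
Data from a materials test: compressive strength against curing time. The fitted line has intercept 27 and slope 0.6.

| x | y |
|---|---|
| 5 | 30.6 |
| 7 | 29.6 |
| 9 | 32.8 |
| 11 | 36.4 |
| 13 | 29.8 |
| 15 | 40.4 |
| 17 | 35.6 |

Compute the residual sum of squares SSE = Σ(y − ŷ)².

x=5: ŷ = 27 + 0.6·5 = 30; e = 30.6 − 30 = 0.6
x=7: ŷ = 27 + 0.6·7 = 31.2; e = 29.6 − 31.2 = -1.6
x=9: ŷ = 27 + 0.6·9 = 32.4; e = 32.8 − 32.4 = 0.4
x=11: ŷ = 27 + 0.6·11 = 33.6; e = 36.4 − 33.6 = 2.8
x=13: ŷ = 27 + 0.6·13 = 34.8; e = 29.8 − 34.8 = -5
x=15: ŷ = 27 + 0.6·15 = 36; e = 40.4 − 36 = 4.4
x=17: ŷ = 27 + 0.6·17 = 37.2; e = 35.6 − 37.2 = -1.6
SSE = 0.36 + 2.56 + 0.16 + 7.84 + 25 + 19.36 + 2.56 = 57.84

SSE = 57.84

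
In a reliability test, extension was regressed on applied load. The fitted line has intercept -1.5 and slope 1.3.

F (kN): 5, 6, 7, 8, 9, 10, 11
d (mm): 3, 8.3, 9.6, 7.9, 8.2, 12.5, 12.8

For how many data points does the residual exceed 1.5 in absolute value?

4

F=5: d̂ = -1.5 + 1.3·5 = 5; r = 3 − 5 = -2
F=6: d̂ = -1.5 + 1.3·6 = 6.3; r = 8.3 − 6.3 = 2
F=7: d̂ = -1.5 + 1.3·7 = 7.6; r = 9.6 − 7.6 = 2
F=8: d̂ = -1.5 + 1.3·8 = 8.9; r = 7.9 − 8.9 = -1
F=9: d̂ = -1.5 + 1.3·9 = 10.2; r = 8.2 − 10.2 = -2
F=10: d̂ = -1.5 + 1.3·10 = 11.5; r = 12.5 − 11.5 = 1
F=11: d̂ = -1.5 + 1.3·11 = 12.8; r = 12.8 − 12.8 = 0
|r| > 1.5: F=5 (|r|=2), F=6 (|r|=2), F=7 (|r|=2), F=9 (|r|=2) → 4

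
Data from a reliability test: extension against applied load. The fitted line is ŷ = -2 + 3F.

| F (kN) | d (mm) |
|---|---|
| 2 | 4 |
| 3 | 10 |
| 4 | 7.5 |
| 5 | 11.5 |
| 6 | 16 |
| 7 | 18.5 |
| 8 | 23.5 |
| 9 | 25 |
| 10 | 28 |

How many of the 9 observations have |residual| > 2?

2

F=2: ŷ = -2 + 3·2 = 4; r = 4 − 4 = 0
F=3: ŷ = -2 + 3·3 = 7; r = 10 − 7 = 3
F=4: ŷ = -2 + 3·4 = 10; r = 7.5 − 10 = -2.5
F=5: ŷ = -2 + 3·5 = 13; r = 11.5 − 13 = -1.5
F=6: ŷ = -2 + 3·6 = 16; r = 16 − 16 = 0
F=7: ŷ = -2 + 3·7 = 19; r = 18.5 − 19 = -0.5
F=8: ŷ = -2 + 3·8 = 22; r = 23.5 − 22 = 1.5
F=9: ŷ = -2 + 3·9 = 25; r = 25 − 25 = 0
F=10: ŷ = -2 + 3·10 = 28; r = 28 − 28 = 0
|r| > 2: F=3 (|r|=3), F=4 (|r|=2.5) → 2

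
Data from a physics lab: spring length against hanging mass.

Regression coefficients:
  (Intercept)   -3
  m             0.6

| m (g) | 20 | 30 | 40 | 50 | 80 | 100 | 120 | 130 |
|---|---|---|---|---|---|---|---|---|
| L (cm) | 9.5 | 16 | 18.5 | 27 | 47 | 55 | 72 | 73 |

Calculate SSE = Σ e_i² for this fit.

m=20: ŷ = -3 + 0.6·20 = 9; e = 9.5 − 9 = 0.5
m=30: ŷ = -3 + 0.6·30 = 15; e = 16 − 15 = 1
m=40: ŷ = -3 + 0.6·40 = 21; e = 18.5 − 21 = -2.5
m=50: ŷ = -3 + 0.6·50 = 27; e = 27 − 27 = 0
m=80: ŷ = -3 + 0.6·80 = 45; e = 47 − 45 = 2
m=100: ŷ = -3 + 0.6·100 = 57; e = 55 − 57 = -2
m=120: ŷ = -3 + 0.6·120 = 69; e = 72 − 69 = 3
m=130: ŷ = -3 + 0.6·130 = 75; e = 73 − 75 = -2
SSE = 0.25 + 1 + 6.25 + 0 + 4 + 4 + 9 + 4 = 28.5

SSE = 28.5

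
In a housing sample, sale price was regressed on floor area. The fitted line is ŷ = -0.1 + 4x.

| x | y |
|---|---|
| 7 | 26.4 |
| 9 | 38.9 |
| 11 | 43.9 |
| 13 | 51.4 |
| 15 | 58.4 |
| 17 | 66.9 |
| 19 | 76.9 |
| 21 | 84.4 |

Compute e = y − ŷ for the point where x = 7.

e = -1.5

ŷ = -0.1 + 4·7 = 27.9
e = 26.4 − 27.9 = -1.5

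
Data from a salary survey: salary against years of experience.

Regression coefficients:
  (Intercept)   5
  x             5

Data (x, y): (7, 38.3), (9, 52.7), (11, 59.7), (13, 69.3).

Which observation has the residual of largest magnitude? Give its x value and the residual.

x = 9, r = 2.7

x=7: ŷ = 5 + 5·7 = 40; r = 38.3 − 40 = -1.7
x=9: ŷ = 5 + 5·9 = 50; r = 52.7 − 50 = 2.7
x=11: ŷ = 5 + 5·11 = 60; r = 59.7 − 60 = -0.3
x=13: ŷ = 5 + 5·13 = 70; r = 69.3 − 70 = -0.7
Largest |r| is 2.7 at x = 9, residual 2.7.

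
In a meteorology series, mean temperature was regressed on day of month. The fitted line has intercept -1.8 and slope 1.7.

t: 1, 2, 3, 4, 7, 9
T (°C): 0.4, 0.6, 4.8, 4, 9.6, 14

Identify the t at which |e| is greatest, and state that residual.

t=1: ŷ = -1.8 + 1.7·1 = -0.1; e = 0.4 − (-0.1) = 0.5
t=2: ŷ = -1.8 + 1.7·2 = 1.6; e = 0.6 − 1.6 = -1
t=3: ŷ = -1.8 + 1.7·3 = 3.3; e = 4.8 − 3.3 = 1.5
t=4: ŷ = -1.8 + 1.7·4 = 5; e = 4 − 5 = -1
t=7: ŷ = -1.8 + 1.7·7 = 10.1; e = 9.6 − 10.1 = -0.5
t=9: ŷ = -1.8 + 1.7·9 = 13.5; e = 14 − 13.5 = 0.5
Largest |e| is 1.5 at t = 3, residual 1.5.

t = 3, e = 1.5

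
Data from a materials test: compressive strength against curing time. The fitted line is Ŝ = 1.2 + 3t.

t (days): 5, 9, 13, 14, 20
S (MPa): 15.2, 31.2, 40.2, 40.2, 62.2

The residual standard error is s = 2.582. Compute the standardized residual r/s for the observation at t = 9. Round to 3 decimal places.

1.162

Ŝ = 1.2 + 3·9 = 28.2
r = 31.2 − 28.2 = 3
r/s = 3 / 2.582 = 1.162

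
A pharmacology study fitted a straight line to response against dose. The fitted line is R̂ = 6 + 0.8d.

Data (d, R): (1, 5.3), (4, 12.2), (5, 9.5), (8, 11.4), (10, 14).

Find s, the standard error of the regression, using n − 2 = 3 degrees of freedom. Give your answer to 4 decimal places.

d=1: R̂ = 6 + 0.8·1 = 6.8; e = 5.3 − 6.8 = -1.5
d=4: R̂ = 6 + 0.8·4 = 9.2; e = 12.2 − 9.2 = 3
d=5: R̂ = 6 + 0.8·5 = 10; e = 9.5 − 10 = -0.5
d=8: R̂ = 6 + 0.8·8 = 12.4; e = 11.4 − 12.4 = -1
d=10: R̂ = 6 + 0.8·10 = 14; e = 14 − 14 = 0
SSE = 2.25 + 9 + 0.25 + 1 + 0 = 12.5
s = √(12.5/3) = √4.16667 ≈ 2.0412

s = 2.0412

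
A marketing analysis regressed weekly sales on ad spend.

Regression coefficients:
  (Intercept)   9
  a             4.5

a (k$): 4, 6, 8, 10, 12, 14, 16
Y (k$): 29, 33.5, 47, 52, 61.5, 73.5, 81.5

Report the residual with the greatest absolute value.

a=4: Ŷ = 9 + 4.5·4 = 27; r = 29 − 27 = 2
a=6: Ŷ = 9 + 4.5·6 = 36; r = 33.5 − 36 = -2.5
a=8: Ŷ = 9 + 4.5·8 = 45; r = 47 − 45 = 2
a=10: Ŷ = 9 + 4.5·10 = 54; r = 52 − 54 = -2
a=12: Ŷ = 9 + 4.5·12 = 63; r = 61.5 − 63 = -1.5
a=14: Ŷ = 9 + 4.5·14 = 72; r = 73.5 − 72 = 1.5
a=16: Ŷ = 9 + 4.5·16 = 81; r = 81.5 − 81 = 0.5
Largest |r| is 2.5 at a = 6, residual -2.5.

r = -2.5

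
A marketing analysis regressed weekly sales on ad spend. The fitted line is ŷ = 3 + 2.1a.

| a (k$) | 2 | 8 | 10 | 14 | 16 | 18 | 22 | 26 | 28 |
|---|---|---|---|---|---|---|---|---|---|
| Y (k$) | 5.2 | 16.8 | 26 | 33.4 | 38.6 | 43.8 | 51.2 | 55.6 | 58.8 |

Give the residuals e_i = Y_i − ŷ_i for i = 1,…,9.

a=2: ŷ = 3 + 2.1·2 = 7.2; e = 5.2 − 7.2 = -2
a=8: ŷ = 3 + 2.1·8 = 19.8; e = 16.8 − 19.8 = -3
a=10: ŷ = 3 + 2.1·10 = 24; e = 26 − 24 = 2
a=14: ŷ = 3 + 2.1·14 = 32.4; e = 33.4 − 32.4 = 1
a=16: ŷ = 3 + 2.1·16 = 36.6; e = 38.6 − 36.6 = 2
a=18: ŷ = 3 + 2.1·18 = 40.8; e = 43.8 − 40.8 = 3
a=22: ŷ = 3 + 2.1·22 = 49.2; e = 51.2 − 49.2 = 2
a=26: ŷ = 3 + 2.1·26 = 57.6; e = 55.6 − 57.6 = -2
a=28: ŷ = 3 + 2.1·28 = 61.8; e = 58.8 − 61.8 = -3

-2, -3, 2, 1, 2, 3, 2, -2, -3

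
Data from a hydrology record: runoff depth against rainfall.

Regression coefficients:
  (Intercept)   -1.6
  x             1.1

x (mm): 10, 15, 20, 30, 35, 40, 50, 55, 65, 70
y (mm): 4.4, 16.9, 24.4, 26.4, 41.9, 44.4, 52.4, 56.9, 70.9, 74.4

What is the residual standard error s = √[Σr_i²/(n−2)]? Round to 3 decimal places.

x=10: ŷ = -1.6 + 1.1·10 = 9.4; r = 4.4 − 9.4 = -5
x=15: ŷ = -1.6 + 1.1·15 = 14.9; r = 16.9 − 14.9 = 2
x=20: ŷ = -1.6 + 1.1·20 = 20.4; r = 24.4 − 20.4 = 4
x=30: ŷ = -1.6 + 1.1·30 = 31.4; r = 26.4 − 31.4 = -5
x=35: ŷ = -1.6 + 1.1·35 = 36.9; r = 41.9 − 36.9 = 5
x=40: ŷ = -1.6 + 1.1·40 = 42.4; r = 44.4 − 42.4 = 2
x=50: ŷ = -1.6 + 1.1·50 = 53.4; r = 52.4 − 53.4 = -1
x=55: ŷ = -1.6 + 1.1·55 = 58.9; r = 56.9 − 58.9 = -2
x=65: ŷ = -1.6 + 1.1·65 = 69.9; r = 70.9 − 69.9 = 1
x=70: ŷ = -1.6 + 1.1·70 = 75.4; r = 74.4 − 75.4 = -1
SSE = 25 + 4 + 16 + 25 + 25 + 4 + 1 + 4 + 1 + 1 = 106
s = √(106/8) = √13.25 ≈ 3.640

s = 3.640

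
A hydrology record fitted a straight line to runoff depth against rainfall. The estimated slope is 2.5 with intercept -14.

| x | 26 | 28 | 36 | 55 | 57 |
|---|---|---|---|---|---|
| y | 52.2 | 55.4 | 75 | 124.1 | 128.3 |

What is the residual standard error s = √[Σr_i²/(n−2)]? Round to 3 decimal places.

s = 1.033

x=26: ŷ = -14 + 2.5·26 = 51; r = 52.2 − 51 = 1.2
x=28: ŷ = -14 + 2.5·28 = 56; r = 55.4 − 56 = -0.6
x=36: ŷ = -14 + 2.5·36 = 76; r = 75 − 76 = -1
x=55: ŷ = -14 + 2.5·55 = 123.5; r = 124.1 − 123.5 = 0.6
x=57: ŷ = -14 + 2.5·57 = 128.5; r = 128.3 − 128.5 = -0.2
SSE = 1.44 + 0.36 + 1 + 0.36 + 0.04 = 3.2
s = √(3.2/3) = √1.06667 ≈ 1.033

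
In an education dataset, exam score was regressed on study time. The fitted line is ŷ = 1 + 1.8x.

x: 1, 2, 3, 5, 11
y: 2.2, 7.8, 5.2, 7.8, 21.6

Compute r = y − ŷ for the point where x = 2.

r = 3.2

ŷ = 1 + 1.8·2 = 4.6
r = 7.8 − 4.6 = 3.2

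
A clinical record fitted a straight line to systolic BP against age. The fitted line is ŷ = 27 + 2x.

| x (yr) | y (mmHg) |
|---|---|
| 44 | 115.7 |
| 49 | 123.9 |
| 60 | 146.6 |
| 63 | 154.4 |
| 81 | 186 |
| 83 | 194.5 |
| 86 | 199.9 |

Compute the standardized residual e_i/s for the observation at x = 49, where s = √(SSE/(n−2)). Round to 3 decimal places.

-0.617

x=44: ŷ = 27 + 2·44 = 115; e = 115.7 − 115 = 0.7
x=49: ŷ = 27 + 2·49 = 125; e = 123.9 − 125 = -1.1
x=60: ŷ = 27 + 2·60 = 147; e = 146.6 − 147 = -0.4
x=63: ŷ = 27 + 2·63 = 153; e = 154.4 − 153 = 1.4
x=81: ŷ = 27 + 2·81 = 189; e = 186 − 189 = -3
x=83: ŷ = 27 + 2·83 = 193; e = 194.5 − 193 = 1.5
x=86: ŷ = 27 + 2·86 = 199; e = 199.9 − 199 = 0.9
SSE = 0.49 + 1.21 + 0.16 + 1.96 + 9 + 2.25 + 0.81 = 15.88
s = √(15.88/5) = 1.78213
e/s = -1.1 / 1.78213 = -0.617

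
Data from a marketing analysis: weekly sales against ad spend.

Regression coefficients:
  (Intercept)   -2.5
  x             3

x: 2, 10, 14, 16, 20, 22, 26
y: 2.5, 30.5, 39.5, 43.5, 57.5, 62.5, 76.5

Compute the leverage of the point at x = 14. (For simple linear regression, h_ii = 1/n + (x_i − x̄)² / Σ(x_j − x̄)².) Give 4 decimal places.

x̄ = (2 + 10 + 14 + 16 + 20 + 22 + 26)/7 = 15.7143
Σ(x − x̄)² = 188.082 + 32.6531 + 2.93878 + 0.0816327 + 18.3673 + 39.5102 + 105.796 = 387.429
h = 1/7 + (-1.71429)²/387.429 = 0.142857 + 0.00758534 = 0.1504

h = 0.1504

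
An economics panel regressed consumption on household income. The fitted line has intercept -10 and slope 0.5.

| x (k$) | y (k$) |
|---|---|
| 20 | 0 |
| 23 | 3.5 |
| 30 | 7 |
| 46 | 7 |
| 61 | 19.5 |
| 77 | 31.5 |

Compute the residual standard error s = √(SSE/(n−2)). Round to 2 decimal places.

x=20: ŷ = -10 + 0.5·20 = 0; r = 0 − 0 = 0
x=23: ŷ = -10 + 0.5·23 = 1.5; r = 3.5 − 1.5 = 2
x=30: ŷ = -10 + 0.5·30 = 5; r = 7 − 5 = 2
x=46: ŷ = -10 + 0.5·46 = 13; r = 7 − 13 = -6
x=61: ŷ = -10 + 0.5·61 = 20.5; r = 19.5 − 20.5 = -1
x=77: ŷ = -10 + 0.5·77 = 28.5; r = 31.5 − 28.5 = 3
SSE = 0 + 4 + 4 + 36 + 1 + 9 = 54
s = √(54/4) = √13.5 ≈ 3.67

s = 3.67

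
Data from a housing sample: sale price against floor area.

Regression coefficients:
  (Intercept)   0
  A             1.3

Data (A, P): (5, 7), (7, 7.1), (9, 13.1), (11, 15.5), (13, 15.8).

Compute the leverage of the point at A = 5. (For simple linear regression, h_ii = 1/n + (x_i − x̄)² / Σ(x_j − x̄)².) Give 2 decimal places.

Ā = (5 + 7 + 9 + 11 + 13)/5 = 9
Σ(A − Ā)² = 16 + 4 + 0 + 4 + 16 = 40
h = 1/5 + (-4)²/40 = 0.2 + 0.4 = 0.60

h = 0.60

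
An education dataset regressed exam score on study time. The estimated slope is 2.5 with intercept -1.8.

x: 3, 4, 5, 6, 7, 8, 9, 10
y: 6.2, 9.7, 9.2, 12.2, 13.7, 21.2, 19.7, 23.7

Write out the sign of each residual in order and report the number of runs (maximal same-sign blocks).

x=3: ŷ = -1.8 + 2.5·3 = 5.7; r = 6.2 − 5.7 = 0.5
x=4: ŷ = -1.8 + 2.5·4 = 8.2; r = 9.7 − 8.2 = 1.5
x=5: ŷ = -1.8 + 2.5·5 = 10.7; r = 9.2 − 10.7 = -1.5
x=6: ŷ = -1.8 + 2.5·6 = 13.2; r = 12.2 − 13.2 = -1
x=7: ŷ = -1.8 + 2.5·7 = 15.7; r = 13.7 − 15.7 = -2
x=8: ŷ = -1.8 + 2.5·8 = 18.2; r = 21.2 − 18.2 = 3
x=9: ŷ = -1.8 + 2.5·9 = 20.7; r = 19.7 − 20.7 = -1
x=10: ŷ = -1.8 + 2.5·10 = 23.2; r = 23.7 − 23.2 = 0.5
Signs: + + − − − + − +
Runs: +×2, −×3, +×1, −×1, +×1 → 5

5 runs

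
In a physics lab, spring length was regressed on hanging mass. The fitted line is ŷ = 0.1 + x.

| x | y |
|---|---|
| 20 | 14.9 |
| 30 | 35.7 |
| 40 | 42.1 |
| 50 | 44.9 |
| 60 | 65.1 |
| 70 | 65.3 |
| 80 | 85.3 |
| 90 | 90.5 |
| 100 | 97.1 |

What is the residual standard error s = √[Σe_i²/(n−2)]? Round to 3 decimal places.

s = 4.981

x=20: ŷ = 0.1 + 20 = 20.1; e = 14.9 − 20.1 = -5.2
x=30: ŷ = 0.1 + 30 = 30.1; e = 35.7 − 30.1 = 5.6
x=40: ŷ = 0.1 + 40 = 40.1; e = 42.1 − 40.1 = 2
x=50: ŷ = 0.1 + 50 = 50.1; e = 44.9 − 50.1 = -5.2
x=60: ŷ = 0.1 + 60 = 60.1; e = 65.1 − 60.1 = 5
x=70: ŷ = 0.1 + 70 = 70.1; e = 65.3 − 70.1 = -4.8
x=80: ŷ = 0.1 + 80 = 80.1; e = 85.3 − 80.1 = 5.2
x=90: ŷ = 0.1 + 90 = 90.1; e = 90.5 − 90.1 = 0.4
x=100: ŷ = 0.1 + 100 = 100.1; e = 97.1 − 100.1 = -3
SSE = 27.04 + 31.36 + 4 + 27.04 + 25 + 23.04 + 27.04 + 0.16 + 9 = 173.68
s = √(173.68/7) = √24.8114 ≈ 4.981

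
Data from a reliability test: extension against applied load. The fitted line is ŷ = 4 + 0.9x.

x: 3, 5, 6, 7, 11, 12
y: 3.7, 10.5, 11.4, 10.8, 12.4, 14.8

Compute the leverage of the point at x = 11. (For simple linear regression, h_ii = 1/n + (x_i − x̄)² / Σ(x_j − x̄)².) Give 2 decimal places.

h = 0.39

x̄ = (3 + 5 + 6 + 7 + 11 + 12)/6 = 7.33333
Σ(x − x̄)² = 18.7778 + 5.44444 + 1.77778 + 0.111111 + 13.4444 + 21.7778 = 61.3333
h = 1/6 + (3.66667)²/61.3333 = 0.166667 + 0.219203 = 0.39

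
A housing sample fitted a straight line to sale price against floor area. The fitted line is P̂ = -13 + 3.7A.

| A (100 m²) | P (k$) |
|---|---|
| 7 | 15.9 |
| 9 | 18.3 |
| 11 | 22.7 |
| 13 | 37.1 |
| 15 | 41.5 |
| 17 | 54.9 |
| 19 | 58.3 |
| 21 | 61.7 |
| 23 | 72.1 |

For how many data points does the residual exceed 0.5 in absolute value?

8

A=7: P̂ = -13 + 3.7·7 = 12.9; r = 15.9 − 12.9 = 3
A=9: P̂ = -13 + 3.7·9 = 20.3; r = 18.3 − 20.3 = -2
A=11: P̂ = -13 + 3.7·11 = 27.7; r = 22.7 − 27.7 = -5
A=13: P̂ = -13 + 3.7·13 = 35.1; r = 37.1 − 35.1 = 2
A=15: P̂ = -13 + 3.7·15 = 42.5; r = 41.5 − 42.5 = -1
A=17: P̂ = -13 + 3.7·17 = 49.9; r = 54.9 − 49.9 = 5
A=19: P̂ = -13 + 3.7·19 = 57.3; r = 58.3 − 57.3 = 1
A=21: P̂ = -13 + 3.7·21 = 64.7; r = 61.7 − 64.7 = -3
A=23: P̂ = -13 + 3.7·23 = 72.1; r = 72.1 − 72.1 = 0
|r| > 0.5: A=7 (|r|=3), A=9 (|r|=2), A=11 (|r|=5), A=13 (|r|=2), A=15 (|r|=1), A=17 (|r|=5), A=19 (|r|=1), A=21 (|r|=3) → 8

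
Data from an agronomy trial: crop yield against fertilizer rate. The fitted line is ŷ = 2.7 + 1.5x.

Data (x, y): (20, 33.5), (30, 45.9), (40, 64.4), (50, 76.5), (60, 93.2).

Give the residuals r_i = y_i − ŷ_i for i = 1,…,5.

0.8, -1.8, 1.7, -1.2, 0.5

x=20: ŷ = 2.7 + 1.5·20 = 32.7; r = 33.5 − 32.7 = 0.8
x=30: ŷ = 2.7 + 1.5·30 = 47.7; r = 45.9 − 47.7 = -1.8
x=40: ŷ = 2.7 + 1.5·40 = 62.7; r = 64.4 − 62.7 = 1.7
x=50: ŷ = 2.7 + 1.5·50 = 77.7; r = 76.5 − 77.7 = -1.2
x=60: ŷ = 2.7 + 1.5·60 = 92.7; r = 93.2 − 92.7 = 0.5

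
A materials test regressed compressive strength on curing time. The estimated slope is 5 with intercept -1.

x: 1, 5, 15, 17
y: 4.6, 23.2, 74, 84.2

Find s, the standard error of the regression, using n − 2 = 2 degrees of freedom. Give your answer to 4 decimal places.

s = 0.7211

x=1: ŷ = -1 + 5·1 = 4; r = 4.6 − 4 = 0.6
x=5: ŷ = -1 + 5·5 = 24; r = 23.2 − 24 = -0.8
x=15: ŷ = -1 + 5·15 = 74; r = 74 − 74 = 0
x=17: ŷ = -1 + 5·17 = 84; r = 84.2 − 84 = 0.2
SSE = 0.36 + 0.64 + 0 + 0.04 = 1.04
s = √(1.04/2) = √0.52 ≈ 0.7211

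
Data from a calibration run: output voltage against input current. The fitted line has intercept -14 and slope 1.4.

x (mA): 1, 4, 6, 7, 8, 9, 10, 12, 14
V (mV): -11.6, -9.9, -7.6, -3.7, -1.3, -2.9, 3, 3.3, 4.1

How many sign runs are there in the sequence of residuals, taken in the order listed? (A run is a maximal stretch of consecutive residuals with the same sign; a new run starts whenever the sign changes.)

6 runs

x=1: ŷ = -14 + 1.4·1 = -12.6; e = -11.6 − (-12.6) = 1
x=4: ŷ = -14 + 1.4·4 = -8.4; e = -9.9 − (-8.4) = -1.5
x=6: ŷ = -14 + 1.4·6 = -5.6; e = -7.6 − (-5.6) = -2
x=7: ŷ = -14 + 1.4·7 = -4.2; e = -3.7 − (-4.2) = 0.5
x=8: ŷ = -14 + 1.4·8 = -2.8; e = -1.3 − (-2.8) = 1.5
x=9: ŷ = -14 + 1.4·9 = -1.4; e = -2.9 − (-1.4) = -1.5
x=10: ŷ = -14 + 1.4·10 = 0; e = 3 − 0 = 3
x=12: ŷ = -14 + 1.4·12 = 2.8; e = 3.3 − 2.8 = 0.5
x=14: ŷ = -14 + 1.4·14 = 5.6; e = 4.1 − 5.6 = -1.5
Signs: + − − + + − + + −
Runs: +×1, −×2, +×2, −×1, +×2, −×1 → 6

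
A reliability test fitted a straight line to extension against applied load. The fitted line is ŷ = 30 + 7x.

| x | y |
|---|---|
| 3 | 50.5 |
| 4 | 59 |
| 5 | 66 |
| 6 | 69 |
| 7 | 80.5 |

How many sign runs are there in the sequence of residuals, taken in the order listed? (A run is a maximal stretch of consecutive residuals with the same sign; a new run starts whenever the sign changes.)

x=3: ŷ = 30 + 7·3 = 51; r = 50.5 − 51 = -0.5
x=4: ŷ = 30 + 7·4 = 58; r = 59 − 58 = 1
x=5: ŷ = 30 + 7·5 = 65; r = 66 − 65 = 1
x=6: ŷ = 30 + 7·6 = 72; r = 69 − 72 = -3
x=7: ŷ = 30 + 7·7 = 79; r = 80.5 − 79 = 1.5
Signs: − + + − +
Runs: −×1, +×2, −×1, +×1 → 4

4 runs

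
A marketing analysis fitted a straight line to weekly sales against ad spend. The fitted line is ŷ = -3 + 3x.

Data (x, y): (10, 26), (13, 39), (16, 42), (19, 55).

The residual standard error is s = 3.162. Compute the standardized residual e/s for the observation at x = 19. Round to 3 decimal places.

0.316

ŷ = -3 + 3·19 = 54
e = 55 − 54 = 1
e/s = 1 / 3.162 = 0.316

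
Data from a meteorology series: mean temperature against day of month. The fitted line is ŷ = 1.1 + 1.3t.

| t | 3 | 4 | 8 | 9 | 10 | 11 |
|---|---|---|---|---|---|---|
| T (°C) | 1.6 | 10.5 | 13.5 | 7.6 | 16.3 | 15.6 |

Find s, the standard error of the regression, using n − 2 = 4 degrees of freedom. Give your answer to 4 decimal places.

t=3: ŷ = 1.1 + 1.3·3 = 5; r = 1.6 − 5 = -3.4
t=4: ŷ = 1.1 + 1.3·4 = 6.3; r = 10.5 − 6.3 = 4.2
t=8: ŷ = 1.1 + 1.3·8 = 11.5; r = 13.5 − 11.5 = 2
t=9: ŷ = 1.1 + 1.3·9 = 12.8; r = 7.6 − 12.8 = -5.2
t=10: ŷ = 1.1 + 1.3·10 = 14.1; r = 16.3 − 14.1 = 2.2
t=11: ŷ = 1.1 + 1.3·11 = 15.4; r = 15.6 − 15.4 = 0.2
SSE = 11.56 + 17.64 + 4 + 27.04 + 4.84 + 0.04 = 65.12
s = √(65.12/4) = √16.28 ≈ 4.0348

s = 4.0348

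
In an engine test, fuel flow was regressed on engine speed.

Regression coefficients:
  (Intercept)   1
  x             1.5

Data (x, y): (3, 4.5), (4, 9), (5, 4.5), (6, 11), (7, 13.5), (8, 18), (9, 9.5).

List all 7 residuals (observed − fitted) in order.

x=3: ŷ = 1 + 1.5·3 = 5.5; e = 4.5 − 5.5 = -1
x=4: ŷ = 1 + 1.5·4 = 7; e = 9 − 7 = 2
x=5: ŷ = 1 + 1.5·5 = 8.5; e = 4.5 − 8.5 = -4
x=6: ŷ = 1 + 1.5·6 = 10; e = 11 − 10 = 1
x=7: ŷ = 1 + 1.5·7 = 11.5; e = 13.5 − 11.5 = 2
x=8: ŷ = 1 + 1.5·8 = 13; e = 18 − 13 = 5
x=9: ŷ = 1 + 1.5·9 = 14.5; e = 9.5 − 14.5 = -5

-1, 2, -4, 1, 2, 5, -5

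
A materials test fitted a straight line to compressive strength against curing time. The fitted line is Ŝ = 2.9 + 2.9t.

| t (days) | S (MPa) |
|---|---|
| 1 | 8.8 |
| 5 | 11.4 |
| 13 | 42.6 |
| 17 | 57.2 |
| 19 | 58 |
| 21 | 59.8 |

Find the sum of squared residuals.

t=1: Ŝ = 2.9 + 2.9·1 = 5.8; e = 8.8 − 5.8 = 3
t=5: Ŝ = 2.9 + 2.9·5 = 17.4; e = 11.4 − 17.4 = -6
t=13: Ŝ = 2.9 + 2.9·13 = 40.6; e = 42.6 − 40.6 = 2
t=17: Ŝ = 2.9 + 2.9·17 = 52.2; e = 57.2 − 52.2 = 5
t=19: Ŝ = 2.9 + 2.9·19 = 58; e = 58 − 58 = 0
t=21: Ŝ = 2.9 + 2.9·21 = 63.8; e = 59.8 − 63.8 = -4
SSE = 9 + 36 + 4 + 25 + 0 + 16 = 90

SSE = 90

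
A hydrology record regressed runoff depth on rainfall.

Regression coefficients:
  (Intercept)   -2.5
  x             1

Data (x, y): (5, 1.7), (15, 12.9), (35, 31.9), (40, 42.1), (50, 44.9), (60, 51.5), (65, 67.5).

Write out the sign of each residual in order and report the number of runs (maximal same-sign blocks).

x=5: ŷ = -2.5 + 5 = 2.5; r = 1.7 − 2.5 = -0.8
x=15: ŷ = -2.5 + 15 = 12.5; r = 12.9 − 12.5 = 0.4
x=35: ŷ = -2.5 + 35 = 32.5; r = 31.9 − 32.5 = -0.6
x=40: ŷ = -2.5 + 40 = 37.5; r = 42.1 − 37.5 = 4.6
x=50: ŷ = -2.5 + 50 = 47.5; r = 44.9 − 47.5 = -2.6
x=60: ŷ = -2.5 + 60 = 57.5; r = 51.5 − 57.5 = -6
x=65: ŷ = -2.5 + 65 = 62.5; r = 67.5 − 62.5 = 5
Signs: − + − + − − +
Runs: −×1, +×1, −×1, +×1, −×2, +×1 → 6

6 runs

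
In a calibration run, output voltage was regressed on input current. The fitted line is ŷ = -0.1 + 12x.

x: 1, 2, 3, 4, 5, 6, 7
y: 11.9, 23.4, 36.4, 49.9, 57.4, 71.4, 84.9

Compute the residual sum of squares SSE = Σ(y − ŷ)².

x=1: ŷ = -0.1 + 12·1 = 11.9; r = 11.9 − 11.9 = 0
x=2: ŷ = -0.1 + 12·2 = 23.9; r = 23.4 − 23.9 = -0.5
x=3: ŷ = -0.1 + 12·3 = 35.9; r = 36.4 − 35.9 = 0.5
x=4: ŷ = -0.1 + 12·4 = 47.9; r = 49.9 − 47.9 = 2
x=5: ŷ = -0.1 + 12·5 = 59.9; r = 57.4 − 59.9 = -2.5
x=6: ŷ = -0.1 + 12·6 = 71.9; r = 71.4 − 71.9 = -0.5
x=7: ŷ = -0.1 + 12·7 = 83.9; r = 84.9 − 83.9 = 1
SSE = 0 + 0.25 + 0.25 + 4 + 6.25 + 0.25 + 1 = 12

SSE = 12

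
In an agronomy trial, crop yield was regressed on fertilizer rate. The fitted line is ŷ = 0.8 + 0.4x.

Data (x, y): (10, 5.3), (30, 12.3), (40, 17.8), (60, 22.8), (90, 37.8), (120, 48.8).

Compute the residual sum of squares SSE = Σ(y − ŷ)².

SSE = 6.5

x=10: ŷ = 0.8 + 0.4·10 = 4.8; e = 5.3 − 4.8 = 0.5
x=30: ŷ = 0.8 + 0.4·30 = 12.8; e = 12.3 − 12.8 = -0.5
x=40: ŷ = 0.8 + 0.4·40 = 16.8; e = 17.8 − 16.8 = 1
x=60: ŷ = 0.8 + 0.4·60 = 24.8; e = 22.8 − 24.8 = -2
x=90: ŷ = 0.8 + 0.4·90 = 36.8; e = 37.8 − 36.8 = 1
x=120: ŷ = 0.8 + 0.4·120 = 48.8; e = 48.8 − 48.8 = 0
SSE = 0.25 + 0.25 + 1 + 4 + 1 + 0 = 6.5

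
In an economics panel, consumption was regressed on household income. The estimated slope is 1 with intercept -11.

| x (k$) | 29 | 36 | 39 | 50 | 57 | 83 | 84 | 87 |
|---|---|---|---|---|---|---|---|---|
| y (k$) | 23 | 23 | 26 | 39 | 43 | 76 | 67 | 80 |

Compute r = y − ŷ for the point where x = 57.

ŷ = -11 + 57 = 46
r = 43 − 46 = -3

r = -3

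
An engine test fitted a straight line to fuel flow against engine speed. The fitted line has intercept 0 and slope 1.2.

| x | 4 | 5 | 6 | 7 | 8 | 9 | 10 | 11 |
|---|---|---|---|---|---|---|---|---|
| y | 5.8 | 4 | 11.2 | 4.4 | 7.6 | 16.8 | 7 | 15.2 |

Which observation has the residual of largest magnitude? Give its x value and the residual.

x = 9, r = 6

x=4: ŷ = 1.2·4 = 4.8; r = 5.8 − 4.8 = 1
x=5: ŷ = 1.2·5 = 6; r = 4 − 6 = -2
x=6: ŷ = 1.2·6 = 7.2; r = 11.2 − 7.2 = 4
x=7: ŷ = 1.2·7 = 8.4; r = 4.4 − 8.4 = -4
x=8: ŷ = 1.2·8 = 9.6; r = 7.6 − 9.6 = -2
x=9: ŷ = 1.2·9 = 10.8; r = 16.8 − 10.8 = 6
x=10: ŷ = 1.2·10 = 12; r = 7 − 12 = -5
x=11: ŷ = 1.2·11 = 13.2; r = 15.2 − 13.2 = 2
Largest |r| is 6 at x = 9, residual 6.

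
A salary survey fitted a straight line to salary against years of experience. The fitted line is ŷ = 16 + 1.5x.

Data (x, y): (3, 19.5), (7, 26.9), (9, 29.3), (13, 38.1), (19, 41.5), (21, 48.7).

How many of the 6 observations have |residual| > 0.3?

5

x=3: ŷ = 16 + 1.5·3 = 20.5; r = 19.5 − 20.5 = -1
x=7: ŷ = 16 + 1.5·7 = 26.5; r = 26.9 − 26.5 = 0.4
x=9: ŷ = 16 + 1.5·9 = 29.5; r = 29.3 − 29.5 = -0.2
x=13: ŷ = 16 + 1.5·13 = 35.5; r = 38.1 − 35.5 = 2.6
x=19: ŷ = 16 + 1.5·19 = 44.5; r = 41.5 − 44.5 = -3
x=21: ŷ = 16 + 1.5·21 = 47.5; r = 48.7 − 47.5 = 1.2
|r| > 0.3: x=3 (|r|=1), x=7 (|r|=0.4), x=13 (|r|=2.6), x=19 (|r|=3), x=21 (|r|=1.2) → 5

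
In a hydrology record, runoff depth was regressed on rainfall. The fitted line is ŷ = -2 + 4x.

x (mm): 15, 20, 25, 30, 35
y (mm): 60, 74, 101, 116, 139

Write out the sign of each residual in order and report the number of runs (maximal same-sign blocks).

x=15: ŷ = -2 + 4·15 = 58; r = 60 − 58 = 2
x=20: ŷ = -2 + 4·20 = 78; r = 74 − 78 = -4
x=25: ŷ = -2 + 4·25 = 98; r = 101 − 98 = 3
x=30: ŷ = -2 + 4·30 = 118; r = 116 − 118 = -2
x=35: ŷ = -2 + 4·35 = 138; r = 139 − 138 = 1
Signs: + − + − +
Runs: +×1, −×1, +×1, −×1, +×1 → 5

5 runs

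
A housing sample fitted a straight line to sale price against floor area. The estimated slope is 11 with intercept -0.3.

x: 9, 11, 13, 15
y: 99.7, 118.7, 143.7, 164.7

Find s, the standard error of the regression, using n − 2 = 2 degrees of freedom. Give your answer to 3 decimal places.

s = 1.732

x=9: ŷ = -0.3 + 11·9 = 98.7; e = 99.7 − 98.7 = 1
x=11: ŷ = -0.3 + 11·11 = 120.7; e = 118.7 − 120.7 = -2
x=13: ŷ = -0.3 + 11·13 = 142.7; e = 143.7 − 142.7 = 1
x=15: ŷ = -0.3 + 11·15 = 164.7; e = 164.7 − 164.7 = 0
SSE = 1 + 4 + 1 + 0 = 6
s = √(6/2) = √3 ≈ 1.732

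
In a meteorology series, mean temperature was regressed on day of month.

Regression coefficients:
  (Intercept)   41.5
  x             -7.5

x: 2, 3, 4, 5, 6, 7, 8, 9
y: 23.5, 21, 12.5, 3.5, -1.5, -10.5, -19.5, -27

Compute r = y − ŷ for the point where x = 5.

r = -0.5

ŷ = 41.5 − 7.5·5 = 4
r = 3.5 − 4 = -0.5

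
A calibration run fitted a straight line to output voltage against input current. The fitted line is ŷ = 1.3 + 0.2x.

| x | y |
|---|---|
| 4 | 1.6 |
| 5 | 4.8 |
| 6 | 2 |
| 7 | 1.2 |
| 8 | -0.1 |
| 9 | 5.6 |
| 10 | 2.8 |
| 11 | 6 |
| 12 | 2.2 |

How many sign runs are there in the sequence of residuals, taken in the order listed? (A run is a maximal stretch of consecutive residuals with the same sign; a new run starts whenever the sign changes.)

x=4: ŷ = 1.3 + 0.2·4 = 2.1; e = 1.6 − 2.1 = -0.5
x=5: ŷ = 1.3 + 0.2·5 = 2.3; e = 4.8 − 2.3 = 2.5
x=6: ŷ = 1.3 + 0.2·6 = 2.5; e = 2 − 2.5 = -0.5
x=7: ŷ = 1.3 + 0.2·7 = 2.7; e = 1.2 − 2.7 = -1.5
x=8: ŷ = 1.3 + 0.2·8 = 2.9; e = -0.1 − 2.9 = -3
x=9: ŷ = 1.3 + 0.2·9 = 3.1; e = 5.6 − 3.1 = 2.5
x=10: ŷ = 1.3 + 0.2·10 = 3.3; e = 2.8 − 3.3 = -0.5
x=11: ŷ = 1.3 + 0.2·11 = 3.5; e = 6 − 3.5 = 2.5
x=12: ŷ = 1.3 + 0.2·12 = 3.7; e = 2.2 − 3.7 = -1.5
Signs: − + − − − + − + −
Runs: −×1, +×1, −×3, +×1, −×1, +×1, −×1 → 7

7 runs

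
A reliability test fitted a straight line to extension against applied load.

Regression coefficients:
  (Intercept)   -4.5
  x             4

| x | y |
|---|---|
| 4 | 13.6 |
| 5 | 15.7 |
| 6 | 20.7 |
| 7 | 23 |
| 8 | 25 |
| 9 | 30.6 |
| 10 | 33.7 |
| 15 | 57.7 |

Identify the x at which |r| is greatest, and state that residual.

x = 8, r = -2.5

x=4: ŷ = -4.5 + 4·4 = 11.5; r = 13.6 − 11.5 = 2.1
x=5: ŷ = -4.5 + 4·5 = 15.5; r = 15.7 − 15.5 = 0.2
x=6: ŷ = -4.5 + 4·6 = 19.5; r = 20.7 − 19.5 = 1.2
x=7: ŷ = -4.5 + 4·7 = 23.5; r = 23 − 23.5 = -0.5
x=8: ŷ = -4.5 + 4·8 = 27.5; r = 25 − 27.5 = -2.5
x=9: ŷ = -4.5 + 4·9 = 31.5; r = 30.6 − 31.5 = -0.9
x=10: ŷ = -4.5 + 4·10 = 35.5; r = 33.7 − 35.5 = -1.8
x=15: ŷ = -4.5 + 4·15 = 55.5; r = 57.7 − 55.5 = 2.2
Largest |r| is 2.5 at x = 8, residual -2.5.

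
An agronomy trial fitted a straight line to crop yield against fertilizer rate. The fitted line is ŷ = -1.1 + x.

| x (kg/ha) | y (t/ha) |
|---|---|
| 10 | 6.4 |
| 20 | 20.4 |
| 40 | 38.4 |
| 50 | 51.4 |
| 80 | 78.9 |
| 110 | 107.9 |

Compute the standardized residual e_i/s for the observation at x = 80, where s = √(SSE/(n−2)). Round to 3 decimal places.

x=10: ŷ = -1.1 + 10 = 8.9; e = 6.4 − 8.9 = -2.5
x=20: ŷ = -1.1 + 20 = 18.9; e = 20.4 − 18.9 = 1.5
x=40: ŷ = -1.1 + 40 = 38.9; e = 38.4 − 38.9 = -0.5
x=50: ŷ = -1.1 + 50 = 48.9; e = 51.4 − 48.9 = 2.5
x=80: ŷ = -1.1 + 80 = 78.9; e = 78.9 − 78.9 = 0
x=110: ŷ = -1.1 + 110 = 108.9; e = 107.9 − 108.9 = -1
SSE = 6.25 + 2.25 + 0.25 + 6.25 + 0 + 1 = 16
s = √(16/4) = 2
e/s = 0 / 2 = 0.000

0.000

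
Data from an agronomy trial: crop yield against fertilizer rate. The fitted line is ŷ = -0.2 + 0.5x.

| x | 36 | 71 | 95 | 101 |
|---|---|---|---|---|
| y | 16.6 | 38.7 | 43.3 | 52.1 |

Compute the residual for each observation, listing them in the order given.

x=36: ŷ = -0.2 + 0.5·36 = 17.8; e = 16.6 − 17.8 = -1.2
x=71: ŷ = -0.2 + 0.5·71 = 35.3; e = 38.7 − 35.3 = 3.4
x=95: ŷ = -0.2 + 0.5·95 = 47.3; e = 43.3 − 47.3 = -4
x=101: ŷ = -0.2 + 0.5·101 = 50.3; e = 52.1 − 50.3 = 1.8

-1.2, 3.4, -4, 1.8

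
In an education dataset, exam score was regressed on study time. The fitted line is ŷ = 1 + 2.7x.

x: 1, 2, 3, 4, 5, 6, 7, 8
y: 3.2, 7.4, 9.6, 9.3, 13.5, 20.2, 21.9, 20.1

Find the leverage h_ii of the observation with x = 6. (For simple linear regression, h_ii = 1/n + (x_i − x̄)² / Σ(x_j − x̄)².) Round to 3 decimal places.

h = 0.179

x̄ = (1 + 2 + 3 + 4 + 5 + 6 + 7 + 8)/8 = 4.5
Σ(x − x̄)² = 12.25 + 6.25 + 2.25 + 0.25 + 0.25 + 2.25 + 6.25 + 12.25 = 42
h = 1/8 + (1.5)²/42 = 0.125 + 0.0535714 = 0.179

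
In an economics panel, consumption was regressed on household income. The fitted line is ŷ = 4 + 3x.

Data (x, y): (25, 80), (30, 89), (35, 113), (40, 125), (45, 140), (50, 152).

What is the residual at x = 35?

ŷ = 4 + 3·35 = 109
r = 113 − 109 = 4

r = 4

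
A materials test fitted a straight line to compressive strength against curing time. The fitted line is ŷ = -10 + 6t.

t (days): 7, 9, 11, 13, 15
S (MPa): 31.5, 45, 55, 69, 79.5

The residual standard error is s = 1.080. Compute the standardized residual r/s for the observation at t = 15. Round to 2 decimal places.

ŷ = -10 + 6·15 = 80
r = 79.5 − 80 = -0.5
r/s = -0.5 / 1.080 = -0.46

-0.46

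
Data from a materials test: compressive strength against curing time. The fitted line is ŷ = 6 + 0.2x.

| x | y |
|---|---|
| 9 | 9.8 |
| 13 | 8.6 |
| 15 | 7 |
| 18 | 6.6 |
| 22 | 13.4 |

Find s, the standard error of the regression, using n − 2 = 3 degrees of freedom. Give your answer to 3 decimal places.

s = 2.944

x=9: ŷ = 6 + 0.2·9 = 7.8; e = 9.8 − 7.8 = 2
x=13: ŷ = 6 + 0.2·13 = 8.6; e = 8.6 − 8.6 = 0
x=15: ŷ = 6 + 0.2·15 = 9; e = 7 − 9 = -2
x=18: ŷ = 6 + 0.2·18 = 9.6; e = 6.6 − 9.6 = -3
x=22: ŷ = 6 + 0.2·22 = 10.4; e = 13.4 − 10.4 = 3
SSE = 4 + 0 + 4 + 9 + 9 = 26
s = √(26/3) = √8.66667 ≈ 2.944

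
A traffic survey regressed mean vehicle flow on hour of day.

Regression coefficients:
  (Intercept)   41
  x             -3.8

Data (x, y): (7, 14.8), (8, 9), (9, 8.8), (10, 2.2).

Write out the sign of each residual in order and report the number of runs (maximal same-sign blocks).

x=7: ŷ = 41 − 3.8·7 = 14.4; e = 14.8 − 14.4 = 0.4
x=8: ŷ = 41 − 3.8·8 = 10.6; e = 9 − 10.6 = -1.6
x=9: ŷ = 41 − 3.8·9 = 6.8; e = 8.8 − 6.8 = 2
x=10: ŷ = 41 − 3.8·10 = 3; e = 2.2 − 3 = -0.8
Signs: + − + −
Runs: +×1, −×1, +×1, −×1 → 4

4 runs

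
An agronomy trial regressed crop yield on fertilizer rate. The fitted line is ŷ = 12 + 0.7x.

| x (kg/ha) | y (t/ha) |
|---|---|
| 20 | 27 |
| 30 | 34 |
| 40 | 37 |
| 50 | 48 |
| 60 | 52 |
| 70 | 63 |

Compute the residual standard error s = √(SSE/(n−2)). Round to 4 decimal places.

x=20: ŷ = 12 + 0.7·20 = 26; r = 27 − 26 = 1
x=30: ŷ = 12 + 0.7·30 = 33; r = 34 − 33 = 1
x=40: ŷ = 12 + 0.7·40 = 40; r = 37 − 40 = -3
x=50: ŷ = 12 + 0.7·50 = 47; r = 48 − 47 = 1
x=60: ŷ = 12 + 0.7·60 = 54; r = 52 − 54 = -2
x=70: ŷ = 12 + 0.7·70 = 61; r = 63 − 61 = 2
SSE = 1 + 1 + 9 + 1 + 4 + 4 = 20
s = √(20/4) = √5 ≈ 2.2361

s = 2.2361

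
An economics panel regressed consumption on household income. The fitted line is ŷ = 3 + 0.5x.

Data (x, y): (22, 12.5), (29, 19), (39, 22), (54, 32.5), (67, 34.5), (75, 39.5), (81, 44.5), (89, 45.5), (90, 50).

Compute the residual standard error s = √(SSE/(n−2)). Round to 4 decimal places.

s = 1.8898

x=22: ŷ = 3 + 0.5·22 = 14; e = 12.5 − 14 = -1.5
x=29: ŷ = 3 + 0.5·29 = 17.5; e = 19 − 17.5 = 1.5
x=39: ŷ = 3 + 0.5·39 = 22.5; e = 22 − 22.5 = -0.5
x=54: ŷ = 3 + 0.5·54 = 30; e = 32.5 − 30 = 2.5
x=67: ŷ = 3 + 0.5·67 = 36.5; e = 34.5 − 36.5 = -2
x=75: ŷ = 3 + 0.5·75 = 40.5; e = 39.5 − 40.5 = -1
x=81: ŷ = 3 + 0.5·81 = 43.5; e = 44.5 − 43.5 = 1
x=89: ŷ = 3 + 0.5·89 = 47.5; e = 45.5 − 47.5 = -2
x=90: ŷ = 3 + 0.5·90 = 48; e = 50 − 48 = 2
SSE = 2.25 + 2.25 + 0.25 + 6.25 + 4 + 1 + 1 + 4 + 4 = 25
s = √(25/7) = √3.57143 ≈ 1.8898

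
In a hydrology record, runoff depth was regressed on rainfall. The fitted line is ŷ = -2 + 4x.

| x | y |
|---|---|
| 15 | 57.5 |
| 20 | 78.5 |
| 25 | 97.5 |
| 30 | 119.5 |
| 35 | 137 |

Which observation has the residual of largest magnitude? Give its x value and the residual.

x = 30, e = 1.5

x=15: ŷ = -2 + 4·15 = 58; e = 57.5 − 58 = -0.5
x=20: ŷ = -2 + 4·20 = 78; e = 78.5 − 78 = 0.5
x=25: ŷ = -2 + 4·25 = 98; e = 97.5 − 98 = -0.5
x=30: ŷ = -2 + 4·30 = 118; e = 119.5 − 118 = 1.5
x=35: ŷ = -2 + 4·35 = 138; e = 137 − 138 = -1
Largest |e| is 1.5 at x = 30, residual 1.5.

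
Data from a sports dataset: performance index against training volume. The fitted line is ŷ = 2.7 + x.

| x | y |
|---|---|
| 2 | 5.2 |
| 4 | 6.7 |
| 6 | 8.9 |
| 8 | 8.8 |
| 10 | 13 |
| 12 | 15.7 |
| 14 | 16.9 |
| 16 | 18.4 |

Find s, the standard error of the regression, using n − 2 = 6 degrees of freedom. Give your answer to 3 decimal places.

s = 0.924

x=2: ŷ = 2.7 + 2 = 4.7; r = 5.2 − 4.7 = 0.5
x=4: ŷ = 2.7 + 4 = 6.7; r = 6.7 − 6.7 = 0
x=6: ŷ = 2.7 + 6 = 8.7; r = 8.9 − 8.7 = 0.2
x=8: ŷ = 2.7 + 8 = 10.7; r = 8.8 − 10.7 = -1.9
x=10: ŷ = 2.7 + 10 = 12.7; r = 13 − 12.7 = 0.3
x=12: ŷ = 2.7 + 12 = 14.7; r = 15.7 − 14.7 = 1
x=14: ŷ = 2.7 + 14 = 16.7; r = 16.9 − 16.7 = 0.2
x=16: ŷ = 2.7 + 16 = 18.7; r = 18.4 − 18.7 = -0.3
SSE = 0.25 + 0 + 0.04 + 3.61 + 0.09 + 1 + 0.04 + 0.09 = 5.12
s = √(5.12/6) = √0.853333 ≈ 0.924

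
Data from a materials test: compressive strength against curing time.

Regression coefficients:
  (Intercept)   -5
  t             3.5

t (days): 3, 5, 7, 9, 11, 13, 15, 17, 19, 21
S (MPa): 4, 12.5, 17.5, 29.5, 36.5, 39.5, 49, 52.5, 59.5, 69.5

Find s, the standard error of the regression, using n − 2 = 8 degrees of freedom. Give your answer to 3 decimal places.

t=3: ŷ = -5 + 3.5·3 = 5.5; r = 4 − 5.5 = -1.5
t=5: ŷ = -5 + 3.5·5 = 12.5; r = 12.5 − 12.5 = 0
t=7: ŷ = -5 + 3.5·7 = 19.5; r = 17.5 − 19.5 = -2
t=9: ŷ = -5 + 3.5·9 = 26.5; r = 29.5 − 26.5 = 3
t=11: ŷ = -5 + 3.5·11 = 33.5; r = 36.5 − 33.5 = 3
t=13: ŷ = -5 + 3.5·13 = 40.5; r = 39.5 − 40.5 = -1
t=15: ŷ = -5 + 3.5·15 = 47.5; r = 49 − 47.5 = 1.5
t=17: ŷ = -5 + 3.5·17 = 54.5; r = 52.5 − 54.5 = -2
t=19: ŷ = -5 + 3.5·19 = 61.5; r = 59.5 − 61.5 = -2
t=21: ŷ = -5 + 3.5·21 = 68.5; r = 69.5 − 68.5 = 1
SSE = 2.25 + 0 + 4 + 9 + 9 + 1 + 2.25 + 4 + 4 + 1 = 36.5
s = √(36.5/8) = √4.5625 ≈ 2.136

s = 2.136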